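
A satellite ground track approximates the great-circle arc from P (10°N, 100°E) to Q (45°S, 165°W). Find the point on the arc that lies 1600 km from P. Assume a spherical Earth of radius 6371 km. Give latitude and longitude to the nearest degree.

Write both endpoints as unit vectors p₁, p₂ with components (cos φ cos λ, cos φ sin λ, sin φ).
The central angle between the endpoints is δ = arccos(p₁·p₂) ≈ 1.755 rad (100.6°). The total great-circle distance is δ·R ≈ 1.755 × 6371 ≈ 11183 km, so the target fraction is f = 1600/11183 ≈ 0.143.
Interpolate at f ≈ 0.143 with slerp weights a = sin((1−f)δ)/sin δ ≈ 1.015, b = sin(fδ)/sin δ ≈ 0.253.
p = a·p₁ + b·p₂ ≈ (-0.346, 0.938, -0.002); φ = arcsin(p_z) ≈ -0.14°, λ = atan2(p_y, p_x) ≈ 110.26°.

≈ (0°N, 110°E)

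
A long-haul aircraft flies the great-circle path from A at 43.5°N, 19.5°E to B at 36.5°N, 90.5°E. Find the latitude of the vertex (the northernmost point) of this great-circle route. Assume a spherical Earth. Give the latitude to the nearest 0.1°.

≈ 46.5°N

The great circle lies in the plane with unit normal n̂ = (p₁ × p₂)/|p₁ × p₂|.
Here n̂_z ≈ +0.689; the vertex latitude is φ_max = arccos|n̂_z| ≈ 46.5°.
Check via Clairaut: cos φ_max = |cos φ₁| · sin C = cos(43.5°)·sin(71.7°) ≈ 0.689, again giving ≈ 46.5°.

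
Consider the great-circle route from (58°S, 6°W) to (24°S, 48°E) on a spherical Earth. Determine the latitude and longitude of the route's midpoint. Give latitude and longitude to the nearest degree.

Convert each endpoint to a unit vector on the sphere (x = cos φ cos λ, y = cos φ sin λ, z = sin φ).
The central angle between the endpoints is δ = arccos(p₁·p₂) ≈ 0.890 rad (51.0°).
Interpolate at f = 1/2 with slerp weights a = sin((1−f)δ)/sin δ ≈ 0.554, b = sin(fδ)/sin δ ≈ 0.554.
p = a·p₁ + b·p₂ ≈ (0.631, 0.345, -0.695); φ = arcsin(p_z) ≈ -44.03°, λ = atan2(p_y, p_x) ≈ 28.71°.

≈ (44°S, 29°E)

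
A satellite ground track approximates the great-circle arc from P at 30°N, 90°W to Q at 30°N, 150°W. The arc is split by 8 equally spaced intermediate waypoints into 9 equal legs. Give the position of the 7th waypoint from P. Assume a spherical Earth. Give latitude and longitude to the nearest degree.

Convert each endpoint to a unit vector on the sphere (x = cos φ cos λ, y = cos φ sin λ, z = sin φ).
The central angle between the endpoints is δ = arccos(p₁·p₂) ≈ 0.896 rad (51.3°).
Interpolate at f = 7/9 with slerp weights a = sin((1−f)δ)/sin δ ≈ 0.253, b = sin(fδ)/sin δ ≈ 0.822.
p = a·p₁ + b·p₂ ≈ (-0.616, -0.575, 0.538); φ = arcsin(p_z) ≈ 32.52°, λ = atan2(p_y, p_x) ≈ -136.98°.

≈ 33°N, 137°W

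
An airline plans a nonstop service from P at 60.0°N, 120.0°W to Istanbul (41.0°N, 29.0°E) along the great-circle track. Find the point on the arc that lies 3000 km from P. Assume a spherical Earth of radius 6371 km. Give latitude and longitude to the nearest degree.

Convert each endpoint to a unit vector on the sphere (x = cos φ cos λ, y = cos φ sin λ, z = sin φ).
The central angle between the endpoints is δ = arccos(p₁·p₂) ≈ 1.324 rad (75.8°). The total great-circle distance is δ·R ≈ 1.324 × 6371 ≈ 8433 km, so the target fraction is f = 3000/8433 ≈ 0.356.
Interpolate at f ≈ 0.356 with slerp weights a = sin((1−f)δ)/sin δ ≈ 0.777, b = sin(fδ)/sin δ ≈ 0.468.
p = a·p₁ + b·p₂ ≈ (0.115, -0.165, 0.980); φ = arcsin(p_z) ≈ 78.40°, λ = atan2(p_y, p_x) ≈ -55.22°.

≈ 78°N, 55°W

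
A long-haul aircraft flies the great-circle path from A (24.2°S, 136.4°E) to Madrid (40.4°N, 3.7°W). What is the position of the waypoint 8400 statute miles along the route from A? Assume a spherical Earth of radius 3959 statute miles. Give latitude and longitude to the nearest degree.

Convert each endpoint to a unit vector on the sphere (x = cos φ cos λ, y = cos φ sin λ, z = sin φ).
The central angle between the endpoints is δ = arccos(p₁·p₂) ≈ 2.496 rad (143.0°). The total great-circle distance is δ·R ≈ 2.496 × 3959 ≈ 9880 mi, so the target fraction is f = 8400/9880 ≈ 0.850.
Interpolate at f ≈ 0.850 with slerp weights a = sin((1−f)δ)/sin δ ≈ 0.607, b = sin(fδ)/sin δ ≈ 1.416.
p = a·p₁ + b·p₂ ≈ (0.675, 0.312, 0.669); φ = arcsin(p_z) ≈ 41.96°, λ = atan2(p_y, p_x) ≈ 24.82°.

≈ (42°N, 25°E)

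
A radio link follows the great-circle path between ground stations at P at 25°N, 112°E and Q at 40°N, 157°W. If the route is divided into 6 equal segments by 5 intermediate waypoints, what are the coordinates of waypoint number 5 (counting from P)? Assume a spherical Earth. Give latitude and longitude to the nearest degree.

Write both endpoints as unit vectors p₁, p₂ with components (cos φ cos λ, cos φ sin λ, sin φ).
The central angle between the endpoints is δ = arccos(p₁·p₂) ≈ 1.308 rad (75.0°).
Interpolate at f = 5/6 with slerp weights a = sin((1−f)δ)/sin δ ≈ 0.224, b = sin(fδ)/sin δ ≈ 0.918.
p = a·p₁ + b·p₂ ≈ (-0.724, -0.087, 0.685); φ = arcsin(p_z) ≈ 43.22°, λ = atan2(p_y, p_x) ≈ -173.17°.

≈ 43°N, 173°W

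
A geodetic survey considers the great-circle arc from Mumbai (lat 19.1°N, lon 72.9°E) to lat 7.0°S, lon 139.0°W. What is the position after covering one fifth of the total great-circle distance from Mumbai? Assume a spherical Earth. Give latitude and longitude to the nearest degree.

≈ lat 25°N, lon 104°E

Write both endpoints as unit vectors p₁, p₂ with components (cos φ cos λ, cos φ sin λ, sin φ).
The central angle between the endpoints is δ = arccos(p₁·p₂) ≈ 2.561 rad (146.7°).
Interpolate at f = 1/5 with slerp weights a = sin((1−f)δ)/sin δ ≈ 1.619, b = sin(fδ)/sin δ ≈ 0.893.
p = a·p₁ + b·p₂ ≈ (-0.220, 0.880, 0.421); φ = arcsin(p_z) ≈ 24.88°, λ = atan2(p_y, p_x) ≈ 104.00°.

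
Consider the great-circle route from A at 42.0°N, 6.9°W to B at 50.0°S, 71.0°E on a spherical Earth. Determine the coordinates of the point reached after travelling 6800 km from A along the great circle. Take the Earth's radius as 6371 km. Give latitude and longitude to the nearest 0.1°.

≈ 8.5°S, 30.8°E

The haversine formula gives a central angle δ ≈ 1.996 rad (114.4°) between the endpoints. The total great-circle distance is δ·R ≈ 1.996 × 6371 ≈ 12716 km, so the target fraction is f = 6800/12716 ≈ 0.535.
Interpolate at f ≈ 0.535 with slerp weights a = sin((1−f)δ)/sin δ ≈ 0.879, b = sin(fδ)/sin δ ≈ 0.962.
p = a·p₁ + b·p₂ ≈ (0.850, 0.506, -0.148); φ = arcsin(p_z) ≈ -8.53°, λ = atan2(p_y, p_x) ≈ 30.77°.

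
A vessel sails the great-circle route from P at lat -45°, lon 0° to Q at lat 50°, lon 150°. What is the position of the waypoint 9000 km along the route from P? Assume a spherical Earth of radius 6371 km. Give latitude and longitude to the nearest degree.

≈ lat 10°, lon 66°

The haversine formula gives a central angle δ ≈ 2.780 rad (159.3°) between the endpoints. The total great-circle distance is δ·R ≈ 2.780 × 6371 ≈ 17711 km, so the target fraction is f = 9000/17711 ≈ 0.508.
Interpolate at f ≈ 0.508 with slerp weights a = sin((1−f)δ)/sin δ ≈ 2.768, b = sin(fδ)/sin δ ≈ 2.791.
p = a·p₁ + b·p₂ ≈ (0.404, 0.897, 0.181); φ = arcsin(p_z) ≈ 10.42°, λ = atan2(p_y, p_x) ≈ 65.78°.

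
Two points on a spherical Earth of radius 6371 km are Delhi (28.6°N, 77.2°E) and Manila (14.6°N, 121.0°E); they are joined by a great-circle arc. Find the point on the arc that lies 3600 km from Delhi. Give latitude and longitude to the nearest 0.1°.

Convert each endpoint to a unit vector on the sphere (x = cos φ cos λ, y = cos φ sin λ, z = sin φ).
The central angle between the endpoints is δ = arccos(p₁·p₂) ≈ 0.747 rad (42.8°). The total great-circle distance is δ·R ≈ 0.747 × 6371 ≈ 4758 km, so the target fraction is f = 3600/4758 ≈ 0.757.
Interpolate at f ≈ 0.757 with slerp weights a = sin((1−f)δ)/sin δ ≈ 0.266, b = sin(fδ)/sin δ ≈ 0.788.
p = a·p₁ + b·p₂ ≈ (-0.341, 0.882, 0.326); φ = arcsin(p_z) ≈ 19.03°, λ = atan2(p_y, p_x) ≈ 111.15°.

≈ 19.0°N, 111.2°E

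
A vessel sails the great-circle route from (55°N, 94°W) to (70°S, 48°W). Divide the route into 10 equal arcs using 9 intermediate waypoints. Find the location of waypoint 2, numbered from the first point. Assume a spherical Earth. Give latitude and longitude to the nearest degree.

≈ (30°N, 85°W)

Convert each endpoint to a unit vector on the sphere (x = cos φ cos λ, y = cos φ sin λ, z = sin φ).
The central angle between the endpoints is δ = arccos(p₁·p₂) ≈ 2.257 rad (129.3°).
Interpolate at f = 2/10 with slerp weights a = sin((1−f)δ)/sin δ ≈ 1.257, b = sin(fδ)/sin δ ≈ 0.564.
p = a·p₁ + b·p₂ ≈ (0.079, -0.862, 0.500); φ = arcsin(p_z) ≈ 29.99°, λ = atan2(p_y, p_x) ≈ -84.78°.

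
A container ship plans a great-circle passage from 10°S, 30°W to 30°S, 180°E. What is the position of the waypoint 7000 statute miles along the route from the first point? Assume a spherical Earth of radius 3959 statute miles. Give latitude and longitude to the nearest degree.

≈ 49°S, 151°W

From cos δ = sin φ₁ sin φ₂ + cos φ₁ cos φ₂ cos Δλ, the central angle is δ ≈ 2.281 rad (130.7°). The total great-circle distance is δ·R ≈ 2.281 × 3959 ≈ 9029 mi, so the target fraction is f = 7000/9029 ≈ 0.775.
Interpolate at f ≈ 0.775 with slerp weights a = sin((1−f)δ)/sin δ ≈ 0.647, b = sin(fδ)/sin δ ≈ 1.293.
p = a·p₁ + b·p₂ ≈ (-0.568, -0.318, -0.759); φ = arcsin(p_z) ≈ -49.36°, λ = atan2(p_y, p_x) ≈ -150.73°.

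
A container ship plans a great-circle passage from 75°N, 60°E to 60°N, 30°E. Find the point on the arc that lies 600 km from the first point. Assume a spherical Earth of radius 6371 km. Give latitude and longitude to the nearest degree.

Convert each endpoint to a unit vector on the sphere (x = cos φ cos λ, y = cos φ sin λ, z = sin φ).
The central angle between the endpoints is δ = arccos(p₁·p₂) ≈ 0.322 rad (18.5°). The total great-circle distance is δ·R ≈ 0.322 × 6371 ≈ 2052 km, so the target fraction is f = 600/2052 ≈ 0.292.
Interpolate at f ≈ 0.292 with slerp weights a = sin((1−f)δ)/sin δ ≈ 0.714, b = sin(fδ)/sin δ ≈ 0.297.
p = a·p₁ + b·p₂ ≈ (0.221, 0.234, 0.947); φ = arcsin(p_z) ≈ 71.21°, λ = atan2(p_y, p_x) ≈ 46.67°.

≈ 71°N, 47°E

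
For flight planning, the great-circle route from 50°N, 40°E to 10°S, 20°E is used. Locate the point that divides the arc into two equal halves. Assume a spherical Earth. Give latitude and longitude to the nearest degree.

Write both endpoints as unit vectors p₁, p₂ with components (cos φ cos λ, cos φ sin λ, sin φ).
The central angle between the endpoints is δ = arccos(p₁·p₂) ≈ 1.091 rad (62.5°).
Interpolate at f = 1/2 with slerp weights a = sin((1−f)δ)/sin δ ≈ 0.585, b = sin(fδ)/sin δ ≈ 0.585.
p = a·p₁ + b·p₂ ≈ (0.829, 0.439, 0.346); φ = arcsin(p_z) ≈ 20.27°, λ = atan2(p_y, p_x) ≈ 27.88°.

≈ 20°N, 28°E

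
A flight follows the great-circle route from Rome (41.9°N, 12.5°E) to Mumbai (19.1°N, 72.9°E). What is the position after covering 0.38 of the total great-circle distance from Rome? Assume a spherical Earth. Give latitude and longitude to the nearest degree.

≈ (37°N, 39°E)

The haversine formula gives a central angle δ ≈ 0.969 rad (55.5°) between the endpoints.
Interpolate at f = 0.38 with slerp weights a = sin((1−f)δ)/sin δ ≈ 0.686, b = sin(fδ)/sin δ ≈ 0.437.
p = a·p₁ + b·p₂ ≈ (0.620, 0.505, 0.601); φ = arcsin(p_z) ≈ 36.93°, λ = atan2(p_y, p_x) ≈ 39.17°.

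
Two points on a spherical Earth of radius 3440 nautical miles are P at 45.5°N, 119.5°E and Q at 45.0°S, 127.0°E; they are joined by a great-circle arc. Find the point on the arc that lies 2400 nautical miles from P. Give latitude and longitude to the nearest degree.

Convert each endpoint to a unit vector on the sphere (x = cos φ cos λ, y = cos φ sin λ, z = sin φ).
The central angle between the endpoints is δ = arccos(p₁·p₂) ≈ 1.584 rad (90.7°). The total great-circle distance is δ·R ≈ 1.584 × 3440 ≈ 5448 nmi, so the target fraction is f = 2400/5448 ≈ 0.441.
Interpolate at f ≈ 0.441 with slerp weights a = sin((1−f)δ)/sin δ ≈ 0.775, b = sin(fδ)/sin δ ≈ 0.642.
p = a·p₁ + b·p₂ ≈ (-0.541, 0.835, 0.098); φ = arcsin(p_z) ≈ 5.64°, λ = atan2(p_y, p_x) ≈ 122.92°.

≈ 6°N, 123°E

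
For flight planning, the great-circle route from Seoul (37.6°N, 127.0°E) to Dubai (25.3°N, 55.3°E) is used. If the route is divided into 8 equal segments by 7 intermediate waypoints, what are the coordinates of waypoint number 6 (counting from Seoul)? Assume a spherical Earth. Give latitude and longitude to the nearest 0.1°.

≈ (32.2°N, 70.8°E)

Write both endpoints as unit vectors p₁, p₂ with components (cos φ cos λ, cos φ sin λ, sin φ).
The central angle between the endpoints is δ = arccos(p₁·p₂) ≈ 1.064 rad (60.9°).
Interpolate at f = 6/8 with slerp weights a = sin((1−f)δ)/sin δ ≈ 0.301, b = sin(fδ)/sin δ ≈ 0.819.
p = a·p₁ + b·p₂ ≈ (0.278, 0.799, 0.533); φ = arcsin(p_z) ≈ 32.23°, λ = atan2(p_y, p_x) ≈ 70.81°.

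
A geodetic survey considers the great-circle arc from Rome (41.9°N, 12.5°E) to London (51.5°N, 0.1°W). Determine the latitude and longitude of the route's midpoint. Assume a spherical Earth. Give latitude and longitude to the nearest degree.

The haversine formula gives a central angle δ ≈ 0.225 rad (12.9°) between the endpoints.
Interpolate at f = 1/2 with slerp weights a = sin((1−f)δ)/sin δ ≈ 0.503, b = sin(fδ)/sin δ ≈ 0.503.
p = a·p₁ + b·p₂ ≈ (0.679, 0.081, 0.730); φ = arcsin(p_z) ≈ 46.87°, λ = atan2(p_y, p_x) ≈ 6.76°.

≈ 47°N, 7°E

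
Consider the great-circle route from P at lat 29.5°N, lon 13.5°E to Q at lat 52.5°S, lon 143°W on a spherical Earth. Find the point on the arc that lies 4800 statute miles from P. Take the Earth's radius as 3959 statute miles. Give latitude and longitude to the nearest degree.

Convert each endpoint to a unit vector on the sphere (x = cos φ cos λ, y = cos φ sin λ, z = sin φ).
The central angle between the endpoints is δ = arccos(p₁·p₂) ≈ 2.639 rad (151.2°). The total great-circle distance is δ·R ≈ 2.639 × 3959 ≈ 10450 mi, so the target fraction is f = 4800/10450 ≈ 0.459.
Interpolate at f ≈ 0.459 with slerp weights a = sin((1−f)δ)/sin δ ≈ 2.056, b = sin(fδ)/sin δ ≈ 1.946.
p = a·p₁ + b·p₂ ≈ (0.794, -0.295, -0.531); φ = arcsin(p_z) ≈ -32.08°, λ = atan2(p_y, p_x) ≈ -20.38°.

≈ lat 32°S, lon 20°W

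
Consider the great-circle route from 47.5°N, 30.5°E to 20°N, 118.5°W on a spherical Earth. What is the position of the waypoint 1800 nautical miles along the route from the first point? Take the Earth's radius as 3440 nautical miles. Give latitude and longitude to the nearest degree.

Write both endpoints as unit vectors p₁, p₂ with components (cos φ cos λ, cos φ sin λ, sin φ).
The central angle between the endpoints is δ = arccos(p₁·p₂) ≈ 1.867 rad (107.0°). The total great-circle distance is δ·R ≈ 1.867 × 3440 ≈ 6423 nmi, so the target fraction is f = 1800/6423 ≈ 0.280.
Interpolate at f ≈ 0.280 with slerp weights a = sin((1−f)δ)/sin δ ≈ 1.019, b = sin(fδ)/sin δ ≈ 0.522.
p = a·p₁ + b·p₂ ≈ (0.359, -0.082, 0.930); φ = arcsin(p_z) ≈ 68.40°, λ = atan2(p_y, p_x) ≈ -12.90°.

≈ 68°N, 13°W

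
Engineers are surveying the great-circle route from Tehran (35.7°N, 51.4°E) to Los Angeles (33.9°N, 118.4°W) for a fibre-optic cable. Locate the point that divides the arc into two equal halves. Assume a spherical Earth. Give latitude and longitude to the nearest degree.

The haversine formula gives a central angle δ ≈ 1.916 rad (109.8°) between the endpoints.
Interpolate at f = 1/2 with slerp weights a = sin((1−f)δ)/sin δ ≈ 0.869, b = sin(fδ)/sin δ ≈ 0.869.
p = a·p₁ + b·p₂ ≈ (0.097, -0.083, 0.992); φ = arcsin(p_z) ≈ 82.66°, λ = atan2(p_y, p_x) ≈ -40.47°.

≈ 83°N, 40°W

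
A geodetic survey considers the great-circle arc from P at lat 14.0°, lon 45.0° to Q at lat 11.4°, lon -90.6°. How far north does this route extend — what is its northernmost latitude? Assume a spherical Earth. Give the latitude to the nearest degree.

≈ 31°

The great circle lies in the plane with unit normal n̂ = (p₁ × p₂)/|p₁ × p₂|.
Here n̂_z ≈ -0.859; the vertex latitude is φ_max = arccos|n̂_z| ≈ 30.9°.
Check via Clairaut: cos φ_max = |cos φ₁| · sin C = cos(14.0°)·sin(62.2°) ≈ 0.859, again giving ≈ 30.9°.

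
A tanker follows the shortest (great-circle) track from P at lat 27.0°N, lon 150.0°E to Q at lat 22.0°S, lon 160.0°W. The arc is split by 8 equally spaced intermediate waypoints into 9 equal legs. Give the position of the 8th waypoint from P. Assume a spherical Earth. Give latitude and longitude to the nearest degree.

Write both endpoints as unit vectors p₁, p₂ with components (cos φ cos λ, cos φ sin λ, sin φ).
The central angle between the endpoints is δ = arccos(p₁·p₂) ≈ 1.202 rad (68.8°).
Interpolate at f = 8/9 with slerp weights a = sin((1−f)δ)/sin δ ≈ 0.143, b = sin(fδ)/sin δ ≈ 0.940.
p = a·p₁ + b·p₂ ≈ (-0.929, -0.234, -0.287); φ = arcsin(p_z) ≈ -16.69°, λ = atan2(p_y, p_x) ≈ -165.84°.

≈ lat 17°S, lon 166°W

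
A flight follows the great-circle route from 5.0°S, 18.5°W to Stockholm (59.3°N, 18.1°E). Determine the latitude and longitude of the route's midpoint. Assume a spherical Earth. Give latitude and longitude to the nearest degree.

Write both endpoints as unit vectors p₁, p₂ with components (cos φ cos λ, cos φ sin λ, sin φ).
The central angle between the endpoints is δ = arccos(p₁·p₂) ≈ 1.231 rad (70.5°).
Interpolate at f = 1/2 with slerp weights a = sin((1−f)δ)/sin δ ≈ 0.612, b = sin(fδ)/sin δ ≈ 0.612.
p = a·p₁ + b·p₂ ≈ (0.876, -0.096, 0.473); φ = arcsin(p_z) ≈ 28.24°, λ = atan2(p_y, p_x) ≈ -6.28°.

≈ 28°N, 6°W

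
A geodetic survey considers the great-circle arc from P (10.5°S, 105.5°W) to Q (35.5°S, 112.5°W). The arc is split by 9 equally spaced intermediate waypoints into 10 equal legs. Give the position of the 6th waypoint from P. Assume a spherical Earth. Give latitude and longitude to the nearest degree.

≈ (26°S, 109°W)

Convert each endpoint to a unit vector on the sphere (x = cos φ cos λ, y = cos φ sin λ, z = sin φ).
The central angle between the endpoints is δ = arccos(p₁·p₂) ≈ 0.450 rad (25.8°).
Interpolate at f = 6/10 with slerp weights a = sin((1−f)δ)/sin δ ≈ 0.412, b = sin(fδ)/sin δ ≈ 0.613.
p = a·p₁ + b·p₂ ≈ (-0.299, -0.851, -0.431); φ = arcsin(p_z) ≈ -25.54°, λ = atan2(p_y, p_x) ≈ -109.37°.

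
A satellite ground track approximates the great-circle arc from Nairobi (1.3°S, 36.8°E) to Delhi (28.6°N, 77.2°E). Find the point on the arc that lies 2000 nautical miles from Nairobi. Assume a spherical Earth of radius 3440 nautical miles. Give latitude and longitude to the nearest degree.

Convert each endpoint to a unit vector on the sphere (x = cos φ cos λ, y = cos φ sin λ, z = sin φ).
The central angle between the endpoints is δ = arccos(p₁·p₂) ≈ 0.853 rad (48.9°). The total great-circle distance is δ·R ≈ 0.853 × 3440 ≈ 2935 nmi, so the target fraction is f = 2000/2935 ≈ 0.681.
Interpolate at f ≈ 0.681 with slerp weights a = sin((1−f)δ)/sin δ ≈ 0.356, b = sin(fδ)/sin δ ≈ 0.729.
p = a·p₁ + b·p₂ ≈ (0.427, 0.838, 0.341); φ = arcsin(p_z) ≈ 19.93°, λ = atan2(p_y, p_x) ≈ 62.98°.

≈ (20°N, 63°E)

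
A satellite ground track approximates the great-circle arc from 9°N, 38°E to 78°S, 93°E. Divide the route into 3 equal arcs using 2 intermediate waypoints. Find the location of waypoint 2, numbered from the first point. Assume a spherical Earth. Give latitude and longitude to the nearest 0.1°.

≈ 51.2°S, 51.8°E

Write both endpoints as unit vectors p₁, p₂ with components (cos φ cos λ, cos φ sin λ, sin φ).
The central angle between the endpoints is δ = arccos(p₁·p₂) ≈ 1.606 rad (92.0°).
Interpolate at f = 2/3 with slerp weights a = sin((1−f)δ)/sin δ ≈ 0.510, b = sin(fδ)/sin δ ≈ 0.878.
p = a·p₁ + b·p₂ ≈ (0.388, 0.493, -0.779); φ = arcsin(p_z) ≈ -51.17°, λ = atan2(p_y, p_x) ≈ 51.80°.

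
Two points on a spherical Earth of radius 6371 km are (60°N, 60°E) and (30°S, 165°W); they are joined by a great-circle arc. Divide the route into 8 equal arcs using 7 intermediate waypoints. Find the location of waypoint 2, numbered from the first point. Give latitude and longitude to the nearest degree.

Convert each endpoint to a unit vector on the sphere (x = cos φ cos λ, y = cos φ sin λ, z = sin φ).
The central angle between the endpoints is δ = arccos(p₁·p₂) ≈ 2.403 rad (137.7°).
Interpolate at f = 2/8 with slerp weights a = sin((1−f)δ)/sin δ ≈ 1.445, b = sin(fδ)/sin δ ≈ 0.839.
p = a·p₁ + b·p₂ ≈ (-0.341, 0.438, 0.832); φ = arcsin(p_z) ≈ 56.31°, λ = atan2(p_y, p_x) ≈ 127.89°.

≈ (56°N, 128°E)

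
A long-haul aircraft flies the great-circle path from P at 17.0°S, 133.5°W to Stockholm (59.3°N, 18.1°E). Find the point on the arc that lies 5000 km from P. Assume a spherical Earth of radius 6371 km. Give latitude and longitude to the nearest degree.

Convert each endpoint to a unit vector on the sphere (x = cos φ cos λ, y = cos φ sin λ, z = sin φ).
The central angle between the endpoints is δ = arccos(p₁·p₂) ≈ 2.320 rad (132.9°). The total great-circle distance is δ·R ≈ 2.320 × 6371 ≈ 14779 km, so the target fraction is f = 5000/14779 ≈ 0.338.
Interpolate at f ≈ 0.338 with slerp weights a = sin((1−f)δ)/sin δ ≈ 1.364, b = sin(fδ)/sin δ ≈ 0.965.
p = a·p₁ + b·p₂ ≈ (-0.430, -0.793, 0.431); φ = arcsin(p_z) ≈ 25.51°, λ = atan2(p_y, p_x) ≈ -118.45°.

≈ 26°N, 118°W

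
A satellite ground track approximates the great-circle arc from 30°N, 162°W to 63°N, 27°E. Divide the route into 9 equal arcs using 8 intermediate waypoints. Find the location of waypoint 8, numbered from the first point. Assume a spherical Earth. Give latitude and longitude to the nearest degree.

≈ 73°N, 31°E

Convert each endpoint to a unit vector on the sphere (x = cos φ cos λ, y = cos φ sin λ, z = sin φ).
The central angle between the endpoints is δ = arccos(p₁·p₂) ≈ 1.514 rad (86.7°).
Interpolate at f = 8/9 with slerp weights a = sin((1−f)δ)/sin δ ≈ 0.168, b = sin(fδ)/sin δ ≈ 0.976.
p = a·p₁ + b·p₂ ≈ (0.257, 0.156, 0.954); φ = arcsin(p_z) ≈ 72.50°, λ = atan2(p_y, p_x) ≈ 31.33°.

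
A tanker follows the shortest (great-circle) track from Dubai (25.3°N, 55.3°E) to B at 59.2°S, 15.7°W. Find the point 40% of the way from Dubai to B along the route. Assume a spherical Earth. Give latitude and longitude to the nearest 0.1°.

≈ 11.1°S, 35.9°E

Convert each endpoint to a unit vector on the sphere (x = cos φ cos λ, y = cos φ sin λ, z = sin φ).
The central angle between the endpoints is δ = arccos(p₁·p₂) ≈ 1.789 rad (102.5°).
Interpolate at f = 0.40 with slerp weights a = sin((1−f)δ)/sin δ ≈ 0.900, b = sin(fδ)/sin δ ≈ 0.672.
p = a·p₁ + b·p₂ ≈ (0.795, 0.576, -0.193); φ = arcsin(p_z) ≈ -11.10°, λ = atan2(p_y, p_x) ≈ 35.94°.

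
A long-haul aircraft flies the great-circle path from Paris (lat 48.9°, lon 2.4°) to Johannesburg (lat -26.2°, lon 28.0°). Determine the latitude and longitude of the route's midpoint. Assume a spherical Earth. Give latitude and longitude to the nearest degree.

≈ lat 12°, lon 17°

From cos δ = sin φ₁ sin φ₂ + cos φ₁ cos φ₂ cos Δλ, the central angle is δ ≈ 1.370 rad (78.5°).
Interpolate at f = 1/2 with slerp weights a = sin((1−f)δ)/sin δ ≈ 0.646, b = sin(fδ)/sin δ ≈ 0.646.
p = a·p₁ + b·p₂ ≈ (0.936, 0.290, 0.201); φ = arcsin(p_z) ≈ 11.62°, λ = atan2(p_y, p_x) ≈ 17.21°.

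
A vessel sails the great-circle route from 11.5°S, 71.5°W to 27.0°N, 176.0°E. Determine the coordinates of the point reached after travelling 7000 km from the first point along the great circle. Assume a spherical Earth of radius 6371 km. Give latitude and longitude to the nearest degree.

Convert each endpoint to a unit vector on the sphere (x = cos φ cos λ, y = cos φ sin λ, z = sin φ).
The central angle between the endpoints is δ = arccos(p₁·p₂) ≈ 2.009 rad (115.1°). The total great-circle distance is δ·R ≈ 2.009 × 6371 ≈ 12802 km, so the target fraction is f = 7000/12802 ≈ 0.547.
Interpolate at f ≈ 0.547 with slerp weights a = sin((1−f)δ)/sin δ ≈ 0.872, b = sin(fδ)/sin δ ≈ 0.984.
p = a·p₁ + b·p₂ ≈ (-0.603, -0.750, 0.273); φ = arcsin(p_z) ≈ 15.82°, λ = atan2(p_y, p_x) ≈ -128.82°.

≈ 16°N, 129°W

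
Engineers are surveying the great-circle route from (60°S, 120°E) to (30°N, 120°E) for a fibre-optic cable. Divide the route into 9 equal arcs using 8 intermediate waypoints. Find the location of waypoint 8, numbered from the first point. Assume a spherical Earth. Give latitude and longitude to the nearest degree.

Convert each endpoint to a unit vector on the sphere (x = cos φ cos λ, y = cos φ sin λ, z = sin φ).
The central angle between the endpoints is δ = arccos(p₁·p₂) ≈ 1.571 rad (90.0°).
Interpolate at f = 8/9 with slerp weights a = sin((1−f)δ)/sin δ ≈ 0.174, b = sin(fδ)/sin δ ≈ 0.985.
p = a·p₁ + b·p₂ ≈ (-0.470, 0.814, 0.342); φ = arcsin(p_z) ≈ 20.00°, λ = atan2(p_y, p_x) ≈ 120.00°.

≈ (20°N, 120°E)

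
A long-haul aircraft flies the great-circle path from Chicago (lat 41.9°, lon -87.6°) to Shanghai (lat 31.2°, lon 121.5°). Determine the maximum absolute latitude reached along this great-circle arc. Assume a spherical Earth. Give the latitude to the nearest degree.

≈ 72°

The great circle lies in the plane with unit normal n̂ = (p₁ × p₂)/|p₁ × p₂|.
Here n̂_z ≈ -0.317; the vertex latitude is φ_max = arccos|n̂_z| ≈ 71.5°.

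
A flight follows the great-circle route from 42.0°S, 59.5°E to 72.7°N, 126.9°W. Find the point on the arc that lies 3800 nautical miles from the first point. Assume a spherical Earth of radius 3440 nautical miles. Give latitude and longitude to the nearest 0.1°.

Write both endpoints as unit vectors p₁, p₂ with components (cos φ cos λ, cos φ sin λ, sin φ).
The central angle between the endpoints is δ = arccos(p₁·p₂) ≈ 2.603 rad (149.1°). The total great-circle distance is δ·R ≈ 2.603 × 3440 ≈ 8955 nmi, so the target fraction is f = 3800/8955 ≈ 0.424.
Interpolate at f ≈ 0.424 with slerp weights a = sin((1−f)δ)/sin δ ≈ 1.945, b = sin(fδ)/sin δ ≈ 1.742.
p = a·p₁ + b·p₂ ≈ (0.423, 0.831, 0.362); φ = arcsin(p_z) ≈ 21.21°, λ = atan2(p_y, p_x) ≈ 63.05°.

≈ 21.2°N, 63.1°E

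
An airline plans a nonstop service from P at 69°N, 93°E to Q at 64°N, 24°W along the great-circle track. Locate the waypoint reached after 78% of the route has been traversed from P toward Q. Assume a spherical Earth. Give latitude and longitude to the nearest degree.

Convert each endpoint to a unit vector on the sphere (x = cos φ cos λ, y = cos φ sin λ, z = sin φ).
The central angle between the endpoints is δ = arccos(p₁·p₂) ≈ 0.695 rad (39.8°).
Interpolate at f = 0.78 with slerp weights a = sin((1−f)δ)/sin δ ≈ 0.238, b = sin(fδ)/sin δ ≈ 0.806.
p = a·p₁ + b·p₂ ≈ (0.318, -0.059, 0.946); φ = arcsin(p_z) ≈ 71.12°, λ = atan2(p_y, p_x) ≈ -10.42°.

≈ 71°N, 10°W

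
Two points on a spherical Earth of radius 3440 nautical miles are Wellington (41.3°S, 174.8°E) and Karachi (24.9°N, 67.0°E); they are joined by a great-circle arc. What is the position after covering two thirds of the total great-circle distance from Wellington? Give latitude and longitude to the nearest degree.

From cos δ = sin φ₁ sin φ₂ + cos φ₁ cos φ₂ cos Δλ, the central angle is δ ≈ 2.079 rad (119.1°).
Interpolate at f = 2/3 with slerp weights a = sin((1−f)δ)/sin δ ≈ 0.731, b = sin(fδ)/sin δ ≈ 1.125.
p = a·p₁ + b·p₂ ≈ (-0.148, 0.989, -0.009); φ = arcsin(p_z) ≈ -0.51°, λ = atan2(p_y, p_x) ≈ 98.52°.

≈ 1°S, 99°E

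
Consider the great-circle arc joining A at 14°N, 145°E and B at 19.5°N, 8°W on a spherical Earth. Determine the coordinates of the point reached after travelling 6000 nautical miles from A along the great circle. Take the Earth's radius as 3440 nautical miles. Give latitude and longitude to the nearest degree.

The haversine formula gives a central angle δ ≈ 2.395 rad (137.2°) between the endpoints. The total great-circle distance is δ·R ≈ 2.395 × 3440 ≈ 8240 nmi, so the target fraction is f = 6000/8240 ≈ 0.728.
Interpolate at f ≈ 0.728 with slerp weights a = sin((1−f)δ)/sin δ ≈ 0.893, b = sin(fδ)/sin δ ≈ 1.451.
p = a·p₁ + b·p₂ ≈ (0.645, 0.306, 0.700); φ = arcsin(p_z) ≈ 44.45°, λ = atan2(p_y, p_x) ≈ 25.42°.

≈ 44°N, 25°E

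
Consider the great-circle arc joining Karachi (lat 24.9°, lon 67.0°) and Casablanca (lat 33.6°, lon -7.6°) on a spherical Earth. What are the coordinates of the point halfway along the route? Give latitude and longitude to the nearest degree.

≈ lat 35°, lon 32°

The haversine formula gives a central angle δ ≈ 1.122 rad (64.3°) between the endpoints.
Interpolate at f = 1/2 with slerp weights a = sin((1−f)δ)/sin δ ≈ 0.591, b = sin(fδ)/sin δ ≈ 0.591.
p = a·p₁ + b·p₂ ≈ (0.697, 0.428, 0.575); φ = arcsin(p_z) ≈ 35.13°, λ = atan2(p_y, p_x) ≈ 31.56°.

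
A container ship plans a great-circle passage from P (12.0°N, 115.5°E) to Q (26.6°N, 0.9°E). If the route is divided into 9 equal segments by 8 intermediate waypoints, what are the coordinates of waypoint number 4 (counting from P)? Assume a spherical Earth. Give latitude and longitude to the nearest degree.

≈ (32°N, 69°E)

Convert each endpoint to a unit vector on the sphere (x = cos φ cos λ, y = cos φ sin λ, z = sin φ).
The central angle between the endpoints is δ = arccos(p₁·p₂) ≈ 1.845 rad (105.7°).
Interpolate at f = 4/9 with slerp weights a = sin((1−f)δ)/sin δ ≈ 0.888, b = sin(fδ)/sin δ ≈ 0.760.
p = a·p₁ + b·p₂ ≈ (0.305, 0.795, 0.525); φ = arcsin(p_z) ≈ 31.65°, λ = atan2(p_y, p_x) ≈ 68.99°.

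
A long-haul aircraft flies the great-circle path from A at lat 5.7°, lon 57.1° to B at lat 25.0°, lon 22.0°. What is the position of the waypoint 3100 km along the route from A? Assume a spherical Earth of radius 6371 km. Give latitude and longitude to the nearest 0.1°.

From cos δ = sin φ₁ sin φ₂ + cos φ₁ cos φ₂ cos Δλ, the central angle is δ ≈ 0.676 rad (38.8°). The total great-circle distance is δ·R ≈ 0.676 × 6371 ≈ 4310 km, so the target fraction is f = 3100/4310 ≈ 0.719.
Interpolate at f ≈ 0.719 with slerp weights a = sin((1−f)δ)/sin δ ≈ 0.301, b = sin(fδ)/sin δ ≈ 0.747.
p = a·p₁ + b·p₂ ≈ (0.791, 0.505, 0.346); φ = arcsin(p_z) ≈ 20.22°, λ = atan2(p_y, p_x) ≈ 32.59°.

≈ lat 20.2°, lon 32.6°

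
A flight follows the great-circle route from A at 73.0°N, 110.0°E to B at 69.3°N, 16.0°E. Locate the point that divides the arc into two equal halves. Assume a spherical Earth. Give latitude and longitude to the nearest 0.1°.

≈ 76.8°N, 57.2°E

The haversine formula gives a central angle δ ≈ 0.479 rad (27.5°) between the endpoints.
Interpolate at f = 1/2 with slerp weights a = sin((1−f)δ)/sin δ ≈ 0.515, b = sin(fδ)/sin δ ≈ 0.515.
p = a·p₁ + b·p₂ ≈ (0.123, 0.192, 0.974); φ = arcsin(p_z) ≈ 76.83°, λ = atan2(p_y, p_x) ≈ 57.21°.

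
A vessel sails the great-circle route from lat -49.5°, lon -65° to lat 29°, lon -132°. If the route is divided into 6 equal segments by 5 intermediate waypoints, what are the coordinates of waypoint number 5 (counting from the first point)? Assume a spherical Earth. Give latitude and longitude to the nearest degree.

≈ lat 16°, lon -122°

Convert each endpoint to a unit vector on the sphere (x = cos φ cos λ, y = cos φ sin λ, z = sin φ).
The central angle between the endpoints is δ = arccos(p₁·p₂) ≈ 1.718 rad (98.4°).
Interpolate at f = 5/6 with slerp weights a = sin((1−f)δ)/sin δ ≈ 0.286, b = sin(fδ)/sin δ ≈ 1.001.
p = a·p₁ + b·p₂ ≈ (-0.508, -0.819, 0.268); φ = arcsin(p_z) ≈ 15.56°, λ = atan2(p_y, p_x) ≈ -121.79°.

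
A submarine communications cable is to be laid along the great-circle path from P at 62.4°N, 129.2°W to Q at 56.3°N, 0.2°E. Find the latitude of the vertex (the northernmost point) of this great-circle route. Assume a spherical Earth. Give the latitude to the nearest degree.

≈ 76°N

The great circle lies in the plane with unit normal n̂ = (p₁ × p₂)/|p₁ × p₂|.
Here n̂_z ≈ +0.243; the vertex latitude is φ_max = arccos|n̂_z| ≈ 76.0°.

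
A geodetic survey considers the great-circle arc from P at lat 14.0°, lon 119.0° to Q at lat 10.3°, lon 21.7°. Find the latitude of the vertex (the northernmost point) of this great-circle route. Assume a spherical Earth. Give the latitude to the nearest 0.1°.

The great circle lies in the plane with unit normal n̂ = (p₁ × p₂)/|p₁ × p₂|.
Here n̂_z ≈ -0.950; the vertex latitude is φ_max = arccos|n̂_z| ≈ 18.2°.
Check via Clairaut: cos φ_max = |cos φ₁| · sin C = cos(14.0°)·sin(78.2°) ≈ 0.950, again giving ≈ 18.2°.

≈ 18.2°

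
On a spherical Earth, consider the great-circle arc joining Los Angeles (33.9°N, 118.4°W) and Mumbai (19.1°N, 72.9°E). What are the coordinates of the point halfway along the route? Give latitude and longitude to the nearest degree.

≈ (77°N, 124°E)

Convert each endpoint to a unit vector on the sphere (x = cos φ cos λ, y = cos φ sin λ, z = sin φ).
The central angle between the endpoints is δ = arccos(p₁·p₂) ≈ 2.198 rad (125.9°).
Interpolate at f = 1/2 with slerp weights a = sin((1−f)δ)/sin δ ≈ 1.100, b = sin(fδ)/sin δ ≈ 1.100.
p = a·p₁ + b·p₂ ≈ (-0.129, 0.190, 0.973); φ = arcsin(p_z) ≈ 76.72°, λ = atan2(p_y, p_x) ≈ 124.04°.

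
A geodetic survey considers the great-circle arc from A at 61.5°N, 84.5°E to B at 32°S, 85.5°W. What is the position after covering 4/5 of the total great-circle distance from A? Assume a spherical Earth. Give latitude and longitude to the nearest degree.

≈ 2°S, 81°W

Write both endpoints as unit vectors p₁, p₂ with components (cos φ cos λ, cos φ sin λ, sin φ).
The central angle between the endpoints is δ = arccos(p₁·p₂) ≈ 2.614 rad (149.8°).
Interpolate at f = 4/5 with slerp weights a = sin((1−f)δ)/sin δ ≈ 0.993, b = sin(fδ)/sin δ ≈ 1.724.
p = a·p₁ + b·p₂ ≈ (0.160, -0.986, -0.041); φ = arcsin(p_z) ≈ -2.37°, λ = atan2(p_y, p_x) ≈ -80.78°.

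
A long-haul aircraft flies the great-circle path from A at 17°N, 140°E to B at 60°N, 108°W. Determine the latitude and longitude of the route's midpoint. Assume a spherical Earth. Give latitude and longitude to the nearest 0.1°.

≈ 52.2°N, 171.1°E

Write both endpoints as unit vectors p₁, p₂ with components (cos φ cos λ, cos φ sin λ, sin φ).
The central angle between the endpoints is δ = arccos(p₁·p₂) ≈ 1.497 rad (85.8°).
Interpolate at f = 1/2 with slerp weights a = sin((1−f)δ)/sin δ ≈ 0.682, b = sin(fδ)/sin δ ≈ 0.682.
p = a·p₁ + b·p₂ ≈ (-0.605, 0.095, 0.790); φ = arcsin(p_z) ≈ 52.22°, λ = atan2(p_y, p_x) ≈ 171.08°.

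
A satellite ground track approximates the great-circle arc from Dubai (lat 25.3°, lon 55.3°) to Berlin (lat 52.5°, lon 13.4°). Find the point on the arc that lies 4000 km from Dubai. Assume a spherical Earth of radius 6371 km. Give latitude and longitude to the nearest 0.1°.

From cos δ = sin φ₁ sin φ₂ + cos φ₁ cos φ₂ cos Δλ, the central angle is δ ≈ 0.725 rad (41.5°). The total great-circle distance is δ·R ≈ 0.725 × 6371 ≈ 4617 km, so the target fraction is f = 4000/4617 ≈ 0.866.
Interpolate at f ≈ 0.866 with slerp weights a = sin((1−f)δ)/sin δ ≈ 0.146, b = sin(fδ)/sin δ ≈ 0.886.
p = a·p₁ + b·p₂ ≈ (0.600, 0.233, 0.765); φ = arcsin(p_z) ≈ 49.94°, λ = atan2(p_y, p_x) ≈ 21.27°.

≈ lat 49.9°, lon 21.3°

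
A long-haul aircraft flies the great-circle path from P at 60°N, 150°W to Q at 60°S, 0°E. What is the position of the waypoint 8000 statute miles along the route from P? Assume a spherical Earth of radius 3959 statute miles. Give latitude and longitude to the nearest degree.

Write both endpoints as unit vectors p₁, p₂ with components (cos φ cos λ, cos φ sin λ, sin φ).
The central angle between the endpoints is δ = arccos(p₁·p₂) ≈ 2.882 rad (165.1°). The total great-circle distance is δ·R ≈ 2.882 × 3959 ≈ 11410 mi, so the target fraction is f = 8000/11410 ≈ 0.701.
Interpolate at f ≈ 0.701 with slerp weights a = sin((1−f)δ)/sin δ ≈ 2.956, b = sin(fδ)/sin δ ≈ 3.509.
p = a·p₁ + b·p₂ ≈ (0.474, -0.739, -0.478); φ = arcsin(p_z) ≈ -28.58°, λ = atan2(p_y, p_x) ≈ -57.31°.

≈ 29°S, 57°W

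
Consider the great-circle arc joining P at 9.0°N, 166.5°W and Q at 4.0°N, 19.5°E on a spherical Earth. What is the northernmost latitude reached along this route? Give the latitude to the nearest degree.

The great circle lies in the plane with unit normal n̂ = (p₁ × p₂)/|p₁ × p₂|.
Here n̂_z ≈ -0.417; the vertex latitude is φ_max = arccos|n̂_z| ≈ 65.4°.
Check via Clairaut: cos φ_max = |cos φ₁| · sin C = cos(9.0°)·sin(25.0°) ≈ 0.417, again giving ≈ 65.4°.

≈ 65°N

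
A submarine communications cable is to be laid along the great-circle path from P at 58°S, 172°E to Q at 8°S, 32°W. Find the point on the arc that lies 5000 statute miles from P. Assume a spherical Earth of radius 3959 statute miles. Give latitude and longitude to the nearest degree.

≈ 45°S, 44°W

Convert each endpoint to a unit vector on the sphere (x = cos φ cos λ, y = cos φ sin λ, z = sin φ).
The central angle between the endpoints is δ = arccos(p₁·p₂) ≈ 1.941 rad (111.2°). The total great-circle distance is δ·R ≈ 1.941 × 3959 ≈ 7683 mi, so the target fraction is f = 5000/7683 ≈ 0.651.
Interpolate at f ≈ 0.651 with slerp weights a = sin((1−f)δ)/sin δ ≈ 0.672, b = sin(fδ)/sin δ ≈ 1.022.
p = a·p₁ + b·p₂ ≈ (0.505, -0.487, -0.712); φ = arcsin(p_z) ≈ -45.43°, λ = atan2(p_y, p_x) ≈ -43.92°.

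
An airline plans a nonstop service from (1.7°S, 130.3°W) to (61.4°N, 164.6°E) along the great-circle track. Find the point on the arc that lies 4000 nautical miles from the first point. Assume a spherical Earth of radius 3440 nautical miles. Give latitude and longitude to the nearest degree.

From cos δ = sin φ₁ sin φ₂ + cos φ₁ cos φ₂ cos Δλ, the central angle is δ ≈ 1.394 rad (79.9°). The total great-circle distance is δ·R ≈ 1.394 × 3440 ≈ 4797 nmi, so the target fraction is f = 4000/4797 ≈ 0.834.
Interpolate at f ≈ 0.834 with slerp weights a = sin((1−f)δ)/sin δ ≈ 0.233, b = sin(fδ)/sin δ ≈ 0.932.
p = a·p₁ + b·p₂ ≈ (-0.581, -0.059, 0.812); φ = arcsin(p_z) ≈ 54.26°, λ = atan2(p_y, p_x) ≈ -174.18°.

≈ (54°N, 174°W)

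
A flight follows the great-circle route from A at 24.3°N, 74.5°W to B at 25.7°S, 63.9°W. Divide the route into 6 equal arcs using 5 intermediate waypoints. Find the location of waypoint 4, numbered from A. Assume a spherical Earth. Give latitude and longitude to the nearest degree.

Write both endpoints as unit vectors p₁, p₂ with components (cos φ cos λ, cos φ sin λ, sin φ).
The central angle between the endpoints is δ = arccos(p₁·p₂) ≈ 0.891 rad (51.0°).
Interpolate at f = 4/6 with slerp weights a = sin((1−f)δ)/sin δ ≈ 0.376, b = sin(fδ)/sin δ ≈ 0.720.
p = a·p₁ + b·p₂ ≈ (0.377, -0.913, -0.157); φ = arcsin(p_z) ≈ -9.05°, λ = atan2(p_y, p_x) ≈ -67.56°.

≈ 9°S, 68°W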